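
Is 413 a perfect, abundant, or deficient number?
deficient

Proper divisors of 413: sum = 1 + 7 + 59 = 67
Since 67 < 413, 413 is deficient.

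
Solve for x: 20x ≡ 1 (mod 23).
15

gcd(20, 23) = 1, so the inverse exists.
Extended Euclidean algorithm on (23, 20):
23 = 1 × 20 + 3  ⟹  3 = (1)·23 + (-1)·20
20 = 6 × 3 + 2  ⟹  2 = (-6)·23 + (7)·20
3 = 1 × 2 + 1  ⟹  1 = (7)·23 + (-8)·20
So (-8)·20 ≡ 1 (mod 23), i.e. 20^(-1) ≡ -8 ≡ 15 (mod 23).
Check: 20 × 15 = 300 ≡ 1 (mod 23)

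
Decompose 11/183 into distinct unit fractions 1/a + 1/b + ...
1/17 + 1/778 + 1/2420358

Greedy algorithm:
11/183: ceiling(183/11) = 17, use 1/17
4/3111: ceiling(3111/4) = 778, use 1/778
1/2420358: ceiling(2420358/1) = 2420358, use 1/2420358
Result: 11/183 = 1/17 + 1/778 + 1/2420358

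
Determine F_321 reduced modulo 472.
66

Matrix identity: Q^n = [[F_(n+1), F_n], [F_n, F_(n-1)]] with Q = [[1,1],[1,0]].
n = 321 = 101000001₂. Square-and-multiply, entries mod 472:
Q^1 = [[1,1],[1,0]]
Q^2 = (Q^1)² = [[2,1],[1,1]]
Q^5 = (Q^2)²·Q = [[8,5],[5,3]]
Q^10 = (Q^5)² = [[89,55],[55,34]]
Q^20 = (Q^10)² = [[90,157],[157,405]]
Q^40 = (Q^20)² = [[181,307],[307,346]]
Q^80 = (Q^40)² = [[42,365],[365,149]]
Q^160 = (Q^80)² = [[469,331],[331,138]]
Q^321 = (Q^160)²·Q = [[383,66],[66,317]]
F_321 mod 472 = Q^321[0][1] = 66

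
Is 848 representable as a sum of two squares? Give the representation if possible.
8² + 28² (a=8, b=28)

Factorization: 848 = 2^4 × 53
By Fermat: n is sum of two squares iff every prime p ≡ 3 (mod 4) appears to even power.
All primes ≡ 3 (mod 4) appear to even power.
Search a = 0, 1, 2, … for 848 - a² a perfect square: first hit at a = 8: 848 - 64 = 784 = 28².
848 = 8² + 28² = 64 + 784 ✓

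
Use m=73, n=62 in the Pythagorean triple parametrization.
(1485, 9052, 9173)

Euclid's formula: a = m² - n², b = 2mn, c = m² + n²
m = 73, n = 62
a = 73² - 62² = 5329 - 3844 = 1485
b = 2 × 73 × 62 = 9052
c = 73² + 62² = 5329 + 3844 = 9173
Verification: 1485² + 9052² = 2205225 + 81938704 = 84143929 = 9173² ✓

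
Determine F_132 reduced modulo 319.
298

Matrix identity: Q^n = [[F_(n+1), F_n], [F_n, F_(n-1)]] with Q = [[1,1],[1,0]].
n = 132 = 10000100₂. Square-and-multiply, entries mod 319:
Q^1 = [[1,1],[1,0]]
Q^2 = (Q^1)² = [[2,1],[1,1]]
Q^4 = (Q^2)² = [[5,3],[3,2]]
Q^8 = (Q^4)² = [[34,21],[21,13]]
Q^16 = (Q^8)² = [[2,30],[30,291]]
Q^33 = (Q^16)²·Q = [[124,266],[266,177]]
Q^66 = (Q^33)² = [[2,316],[316,5]]
Q^132 = (Q^66)² = [[13,298],[298,34]]
F_132 mod 319 = Q^132[0][1] = 298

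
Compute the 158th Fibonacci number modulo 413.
370

Matrix identity: Q^n = [[F_(n+1), F_n], [F_n, F_(n-1)]] with Q = [[1,1],[1,0]].
n = 158 = 10011110₂. Square-and-multiply, entries mod 413:
Q^1 = [[1,1],[1,0]]
Q^2 = (Q^1)² = [[2,1],[1,1]]
Q^4 = (Q^2)² = [[5,3],[3,2]]
Q^9 = (Q^4)²·Q = [[55,34],[34,21]]
Q^19 = (Q^9)²·Q = [[157,51],[51,106]]
Q^39 = (Q^19)²·Q = [[189,405],[405,197]]
Q^79 = (Q^39)²·Q = [[70,267],[267,216]]
Q^158 = (Q^79)² = [[197,370],[370,240]]
F_158 mod 413 = Q^158[0][1] = 370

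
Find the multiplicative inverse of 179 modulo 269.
266

gcd(179, 269) = 1, so the inverse exists.
Extended Euclidean algorithm on (269, 179):
269 = 1 × 179 + 90  ⟹  90 = (1)·269 + (-1)·179
179 = 1 × 90 + 89  ⟹  89 = (-1)·269 + (2)·179
90 = 1 × 89 + 1  ⟹  1 = (2)·269 + (-3)·179
So (-3)·179 ≡ 1 (mod 269), i.e. 179^(-1) ≡ -3 ≡ 266 (mod 269).
Check: 179 × 266 = 47614 ≡ 1 (mod 269)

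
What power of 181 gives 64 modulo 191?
116

Baby-step giant-step with step n = ⌈√191⌉ = 14.
Baby steps 181^j mod 191 (j:value) for j=0..13: 0:1, 1:181, 2:100, 3:146, 4:68, 5:84, 6:115, 7:187, 8:40, 9:173, 10:180, 11:110, 12:46, 13:113.
Giant-step multiplier: 181^(-14) ≡ 181^(190-14) = 181^176 ≡ 12 (mod 191).
Giant steps γ_i = 64·12^i mod 191: γ_0=64, γ_1=4, γ_2=48, γ_3=3, γ_4=36, γ_5=50, γ_6=27, γ_7=133, γ_8=68 (in table at j=4).
x = i·n + j = 8·14 + 4 = 116.
Check: 181^116 ≡ 64 (mod 191).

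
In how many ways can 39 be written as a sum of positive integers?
31185

p(n) counts ways to write n as a sum of positive integers (order ignored).
Euler's pentagonal recurrence: p(k) = p(k-1) + p(k-2) - p(k-5) - p(k-7) + p(k-12) + p(k-15) - ... (offsets j(3j∓1)/2, signs ++--, p(0)=1, p(<0)=0).
DP table for k = 0..38: p(0)=1, p(1)=1, p(2)=2, p(3)=3, p(4)=5, p(5)=7, p(6)=11, p(7)=15, p(8)=22, p(9)=30, p(10)=42, p(11)=56, p(12)=77, p(13)=101, p(14)=135, p(15)=176, p(16)=231, p(17)=297, p(18)=385, p(19)=490, p(20)=627, p(21)=792, p(22)=1002, p(23)=1255, p(24)=1575, p(25)=1958, p(26)=2436, p(27)=3010, p(28)=3718, p(29)=4565, p(30)=5604, p(31)=6842, p(32)=8349, p(33)=10143, p(34)=12310, p(35)=14883, p(36)=17977, p(37)=21637, p(38)=26015.
Final step: p(39) = p(38) + p(37) - p(34) - p(32) + p(27) + p(24) - p(17) - p(13) + p(4)
= 26015 + 21637 - 12310 - 8349 + 3010 + 1575 - 297 - 101 + 5
= 31185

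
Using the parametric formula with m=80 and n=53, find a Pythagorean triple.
(3591, 8480, 9209)

Euclid's formula: a = m² - n², b = 2mn, c = m² + n²
m = 80, n = 53
a = 80² - 53² = 6400 - 2809 = 3591
b = 2 × 80 × 53 = 8480
c = 80² + 53² = 6400 + 2809 = 9209
Verification: 3591² + 8480² = 12895281 + 71910400 = 84805681 = 9209² ✓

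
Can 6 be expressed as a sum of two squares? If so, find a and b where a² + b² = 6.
Not possible

Factorization: 6 = 2 × 3
By Fermat: n is sum of two squares iff every prime p ≡ 3 (mod 4) appears to even power.
Prime(s) ≡ 3 (mod 4) with odd exponent: [(3, 1)]
Therefore 6 cannot be expressed as a² + b².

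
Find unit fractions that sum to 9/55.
1/7 + 1/49 + 1/2695

Greedy algorithm:
9/55: ceiling(55/9) = 7, use 1/7
8/385: ceiling(385/8) = 49, use 1/49
1/2695: ceiling(2695/1) = 2695, use 1/2695
Result: 9/55 = 1/7 + 1/49 + 1/2695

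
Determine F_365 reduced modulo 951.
884

Matrix identity: Q^n = [[F_(n+1), F_n], [F_n, F_(n-1)]] with Q = [[1,1],[1,0]].
n = 365 = 101101101₂. Square-and-multiply, entries mod 951:
Q^1 = [[1,1],[1,0]]
Q^2 = (Q^1)² = [[2,1],[1,1]]
Q^5 = (Q^2)²·Q = [[8,5],[5,3]]
Q^11 = (Q^5)²·Q = [[144,89],[89,55]]
Q^22 = (Q^11)² = [[127,593],[593,485]]
Q^45 = (Q^22)²·Q = [[326,692],[692,585]]
Q^91 = (Q^45)²·Q = [[174,275],[275,850]]
Q^182 = (Q^91)² = [[340,104],[104,236]]
Q^365 = (Q^182)²·Q = [[875,884],[884,942]]
F_365 mod 951 = Q^365[0][1] = 884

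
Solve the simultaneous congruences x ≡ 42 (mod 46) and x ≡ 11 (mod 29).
272

Using Chinese Remainder Theorem:
M = 46 × 29 = 1334
M1 = 29, M2 = 46
y1 = 29^(-1) mod 46 = 27
y2 = 46^(-1) mod 29 = 12
x = (42×29×27 + 11×46×12) mod 1334 = 272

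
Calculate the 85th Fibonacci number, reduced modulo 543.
5

Matrix identity: Q^n = [[F_(n+1), F_n], [F_n, F_(n-1)]] with Q = [[1,1],[1,0]].
n = 85 = 1010101₂. Square-and-multiply, entries mod 543:
Q^1 = [[1,1],[1,0]]
Q^2 = (Q^1)² = [[2,1],[1,1]]
Q^5 = (Q^2)²·Q = [[8,5],[5,3]]
Q^10 = (Q^5)² = [[89,55],[55,34]]
Q^21 = (Q^10)²·Q = [[335,86],[86,249]]
Q^42 = (Q^21)² = [[161,268],[268,436]]
Q^85 = (Q^42)²·Q = [[359,5],[5,354]]
F_85 mod 543 = Q^85[0][1] = 5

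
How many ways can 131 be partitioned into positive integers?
5964539504

p(n) counts ways to write n as a sum of positive integers (order ignored).
Euler's pentagonal recurrence: p(k) = p(k-1) + p(k-2) - p(k-5) - p(k-7) + p(k-12) + p(k-15) - ... (offsets j(3j∓1)/2, signs ++--, p(0)=1, p(<0)=0).
DP table for k = 0..130: p(0)=1, p(1)=1, p(2)=2, p(3)=3, p(4)=5, p(5)=7, p(6)=11, p(7)=15, p(8)=22, p(9)=30, p(10)=42, p(11)=56, p(12)=77, p(13)=101, p(14)=135, p(15)=176, p(16)=231, p(17)=297, p(18)=385, p(19)=490, p(20)=627, p(21)=792, p(22)=1002, p(23)=1255, p(24)=1575, p(25)=1958, p(26)=2436, p(27)=3010, p(28)=3718, p(29)=4565, p(30)=5604, p(31)=6842, p(32)=8349, p(33)=10143, p(34)=12310, p(35)=14883, p(36)=17977, p(37)=21637, p(38)=26015, p(39)=31185, p(40)=37338, p(41)=44583, p(42)=53174, p(43)=63261, p(44)=75175, p(45)=89134, p(46)=105558, p(47)=124754, p(48)=147273, p(49)=173525, p(50)=204226, p(51)=239943, p(52)=281589, p(53)=329931, p(54)=386155, p(55)=451276, p(56)=526823, p(57)=614154, p(58)=715220, p(59)=831820, p(60)=966467, p(61)=1121505, p(62)=1300156, p(63)=1505499, p(64)=1741630, p(65)=2012558, p(66)=2323520, p(67)=2679689, p(68)=3087735, p(69)=3554345, p(70)=4087968, p(71)=4697205, p(72)=5392783, p(73)=6185689, p(74)=7089500, p(75)=8118264, p(76)=9289091, p(77)=10619863, p(78)=12132164, p(79)=13848650, p(80)=15796476, p(81)=18004327, p(82)=20506255, p(83)=23338469, p(84)=26543660, p(85)=30167357, p(86)=34262962, p(87)=38887673, p(88)=44108109, p(89)=49995925, p(90)=56634173, p(91)=64112359, p(92)=72533807, p(93)=82010177, p(94)=92669720, p(95)=104651419, p(96)=118114304, p(97)=133230930, p(98)=150198136, p(99)=169229875, p(100)=190569292, p(101)=214481126, p(102)=241265379, p(103)=271248950, p(104)=304801365, p(105)=342325709, p(106)=384276336, p(107)=431149389, p(108)=483502844, p(109)=541946240, p(110)=607163746, p(111)=679903203, p(112)=761002156, p(113)=851376628, p(114)=952050665, p(115)=1064144451, p(116)=1188908248, p(117)=1327710076, p(118)=1482074143, p(119)=1653668665, p(120)=1844349560, p(121)=2056148051, p(122)=2291320912, p(123)=2552338241, p(124)=2841940500, p(125)=3163127352, p(126)=3519222692, p(127)=3913864295, p(128)=4351078600, p(129)=4835271870, p(130)=5371315400.
Final step: p(131) = p(130) + p(129) - p(126) - p(124) + p(119) + p(116) - p(109) - p(105) + p(96) + p(91) - p(80) - p(74) + p(61) + p(54) - p(39) - p(31) + p(14) + p(5)
= 5371315400 + 4835271870 - 3519222692 - 2841940500 + 1653668665 + 1188908248 - 541946240 - 342325709 + 118114304 + 64112359 - 15796476 - 7089500 + 1121505 + 386155 - 31185 - 6842 + 135 + 7
= 5964539504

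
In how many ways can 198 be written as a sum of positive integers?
3345365983698

p(n) counts ways to write n as a sum of positive integers (order ignored).
Euler's pentagonal recurrence: p(k) = p(k-1) + p(k-2) - p(k-5) - p(k-7) + p(k-12) + p(k-15) - ... (offsets j(3j∓1)/2, signs ++--, p(0)=1, p(<0)=0).
DP table for k = 0..197: p(0)=1, p(1)=1, p(2)=2, p(3)=3, p(4)=5, p(5)=7, p(6)=11, p(7)=15, p(8)=22, p(9)=30, p(10)=42, p(11)=56, p(12)=77, p(13)=101, p(14)=135, p(15)=176, p(16)=231, p(17)=297, p(18)=385, p(19)=490, p(20)=627, p(21)=792, p(22)=1002, p(23)=1255, p(24)=1575, p(25)=1958, p(26)=2436, p(27)=3010, p(28)=3718, p(29)=4565, p(30)=5604, p(31)=6842, p(32)=8349, p(33)=10143, p(34)=12310, p(35)=14883, p(36)=17977, p(37)=21637, p(38)=26015, p(39)=31185, p(40)=37338, p(41)=44583, p(42)=53174, p(43)=63261, p(44)=75175, p(45)=89134, p(46)=105558, p(47)=124754, p(48)=147273, p(49)=173525, p(50)=204226, p(51)=239943, p(52)=281589, p(53)=329931, p(54)=386155, p(55)=451276, p(56)=526823, p(57)=614154, p(58)=715220, p(59)=831820, p(60)=966467, p(61)=1121505, p(62)=1300156, p(63)=1505499, p(64)=1741630, p(65)=2012558, p(66)=2323520, p(67)=2679689, p(68)=3087735, p(69)=3554345, p(70)=4087968, p(71)=4697205, p(72)=5392783, p(73)=6185689, p(74)=7089500, p(75)=8118264, p(76)=9289091, p(77)=10619863, p(78)=12132164, p(79)=13848650, p(80)=15796476, p(81)=18004327, p(82)=20506255, p(83)=23338469, p(84)=26543660, p(85)=30167357, p(86)=34262962, p(87)=38887673, p(88)=44108109, p(89)=49995925, p(90)=56634173, p(91)=64112359, p(92)=72533807, p(93)=82010177, p(94)=92669720, p(95)=104651419, p(96)=118114304, p(97)=133230930, p(98)=150198136, p(99)=169229875, p(100)=190569292, p(101)=214481126, p(102)=241265379, p(103)=271248950, p(104)=304801365, p(105)=342325709, p(106)=384276336, p(107)=431149389, p(108)=483502844, p(109)=541946240, p(110)=607163746, p(111)=679903203, p(112)=761002156, p(113)=851376628, p(114)=952050665, p(115)=1064144451, p(116)=1188908248, p(117)=1327710076, p(118)=1482074143, p(119)=1653668665, p(120)=1844349560, p(121)=2056148051, p(122)=2291320912, p(123)=2552338241, p(124)=2841940500, p(125)=3163127352, p(126)=3519222692, p(127)=3913864295, p(128)=4351078600, p(129)=4835271870, p(130)=5371315400, p(131)=5964539504, p(132)=6620830889, p(133)=7346629512, p(134)=8149040695, p(135)=9035836076, p(136)=10015581680, p(137)=11097645016, p(138)=12292341831, p(139)=13610949895, p(140)=15065878135, p(141)=16670689208, p(142)=18440293320, p(143)=20390982757, p(144)=22540654445, p(145)=24908858009, p(146)=27517052599, p(147)=30388671978, p(148)=33549419497, p(149)=37027355200, p(150)=40853235313, p(151)=45060624582, p(152)=49686288421, p(153)=54770336324, p(154)=60356673280, p(155)=66493182097, p(156)=73232243759, p(157)=80630964769, p(158)=88751778802, p(159)=97662728555, p(160)=107438159466, p(161)=118159068427, p(162)=129913904637, p(163)=142798995930, p(164)=156919475295, p(165)=172389800255, p(166)=189334822579, p(167)=207890420102, p(168)=228204732751, p(169)=250438925115, p(170)=274768617130, p(171)=301384802048, p(172)=330495499613, p(173)=362326859895, p(174)=397125074750, p(175)=435157697830, p(176)=476715857290, p(177)=522115831195, p(178)=571701605655, p(179)=625846753120, p(180)=684957390936, p(181)=749474411781, p(182)=819876908323, p(183)=896684817527, p(184)=980462880430, p(185)=1071823774337, p(186)=1171432692373, p(187)=1280011042268, p(188)=1398341745571, p(189)=1527273599625, p(190)=1667727404093, p(191)=1820701100652, p(192)=1987276856363, p(193)=2168627105469, p(194)=2366022741845, p(195)=2580840212973, p(196)=2814570987591, p(197)=3068829878530.
Final step: p(198) = p(197) + p(196) - p(193) - p(191) + p(186) + p(183) - p(176) - p(172) + p(163) + p(158) - p(147) - p(141) + p(128) + p(121) - p(106) - p(98) + p(81) + p(72) - p(53) - p(43) + p(22) + p(11)
= 3068829878530 + 2814570987591 - 2168627105469 - 1820701100652 + 1171432692373 + 896684817527 - 476715857290 - 330495499613 + 142798995930 + 88751778802 - 30388671978 - 16670689208 + 4351078600 + 2056148051 - 384276336 - 150198136 + 18004327 + 5392783 - 329931 - 63261 + 1002 + 56
= 3345365983698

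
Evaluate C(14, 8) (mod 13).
0

Using Lucas' theorem:
Write n=14 and k=8 in base 13:
n in base 13: [1, 1]
k in base 13: [0, 8]
C(14,8) mod 13 = ∏ C(n_i, k_i) mod 13
Digit binomials (mod 13): C(1,0) = 1; C(1,8) = 0 (k_i > n_i)
Product: 1 × 0 = 0 ≡ 0 (mod 13)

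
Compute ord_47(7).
23

47 is prime, so ord(7) divides φ(47) = 46.
Divisors of 46: 1, 2, 23, 46.
Repeated squaring: 7^1 ≡ 7, 7^2 ≡ 2, 7^4 ≡ 4, 7^8 ≡ 16, 7^16 ≡ 21, 7^32 ≡ 18 (mod 47).
Test 7^d mod 47 for each divisor d in increasing order:
7^1 ≡ 7
7^2 ≡ 2
7^23 = 7^16·7^4·7^2·7^1 ≡ 1  ← first divisor giving 1
The order is 23.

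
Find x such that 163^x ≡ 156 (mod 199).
55

Baby-step giant-step with step n = ⌈√199⌉ = 15.
Baby steps 163^j mod 199 (j:value) for j=0..14: 0:1, 1:163, 2:102, 3:109, 4:56, 5:173, 6:140, 7:134, 8:151, 9:136, 10:79, 11:141, 12:98, 13:54, 14:46.
Giant-step multiplier: 163^(-15) ≡ 163^(198-15) = 163^183 ≡ 171 (mod 199).
Giant steps γ_i = 156·171^i mod 199: γ_0=156, γ_1=10, γ_2=118, γ_3=79 (in table at j=10).
x = i·n + j = 3·15 + 10 = 55.
Check: 163^55 ≡ 156 (mod 199).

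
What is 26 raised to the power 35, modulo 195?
26

Repeated squaring. Binary of 35 = 100011.
26^1 ≡ 26 (mod 195); 26^2 ≡ 91 (mod 195); 26^4 ≡ 91 (mod 195); 26^8 ≡ 91 (mod 195); 26^16 ≡ 91 (mod 195); 26^32 ≡ 91 (mod 195)
26^35 = 26^1 × 26^2 × 26^32 ≡ 26 (mod 195)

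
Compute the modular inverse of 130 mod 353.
334

gcd(130, 353) = 1, so the inverse exists.
Extended Euclidean algorithm on (353, 130):
353 = 2 × 130 + 93  ⟹  93 = (1)·353 + (-2)·130
130 = 1 × 93 + 37  ⟹  37 = (-1)·353 + (3)·130
93 = 2 × 37 + 19  ⟹  19 = (3)·353 + (-8)·130
37 = 1 × 19 + 18  ⟹  18 = (-4)·353 + (11)·130
19 = 1 × 18 + 1  ⟹  1 = (7)·353 + (-19)·130
So (-19)·130 ≡ 1 (mod 353), i.e. 130^(-1) ≡ -19 ≡ 334 (mod 353).
Check: 130 × 334 = 43420 ≡ 1 (mod 353)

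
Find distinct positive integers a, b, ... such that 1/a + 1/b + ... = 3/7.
1/3 + 1/11 + 1/231

Greedy algorithm:
3/7: ceiling(7/3) = 3, use 1/3
2/21: ceiling(21/2) = 11, use 1/11
1/231: ceiling(231/1) = 231, use 1/231
Result: 3/7 = 1/3 + 1/11 + 1/231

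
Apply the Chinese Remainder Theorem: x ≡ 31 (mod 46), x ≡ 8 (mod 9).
215

Using Chinese Remainder Theorem:
M = 46 × 9 = 414
M1 = 9, M2 = 46
y1 = 9^(-1) mod 46 = 41
y2 = 46^(-1) mod 9 = 1
x = (31×9×41 + 8×46×1) mod 414 = 215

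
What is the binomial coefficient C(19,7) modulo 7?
2

Using Lucas' theorem:
Write n=19 and k=7 in base 7:
n in base 7: [2, 5]
k in base 7: [1, 0]
C(19,7) mod 7 = ∏ C(n_i, k_i) mod 7
Digit binomials (mod 7): C(2,1) = 2; C(5,0) = 1
Product: 2 × 1 = 2 ≡ 2 (mod 7)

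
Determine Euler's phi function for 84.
24

84 = 2^2 × 3 × 7
φ(n) = n × ∏(1 - 1/p) for each prime p dividing n
φ(84) = 84 × (1 - 1/2) × (1 - 1/3) × (1 - 1/7) = 24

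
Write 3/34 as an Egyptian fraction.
1/12 + 1/204

Greedy algorithm:
3/34: ceiling(34/3) = 12, use 1/12
1/204: ceiling(204/1) = 204, use 1/204
Result: 3/34 = 1/12 + 1/204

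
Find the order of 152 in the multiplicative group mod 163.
81

163 is prime, so ord(152) divides φ(163) = 162.
Divisors of 162: 1, 2, 3, 6, 9, 18, 27, 54, 81, 162.
Repeated squaring: 152^1 ≡ 152, 152^2 ≡ 121, 152^4 ≡ 134, 152^8 ≡ 26, 152^16 ≡ 24, 152^32 ≡ 87, 152^64 ≡ 71, 152^128 ≡ 151 (mod 163).
Test 152^d mod 163 for each divisor d in increasing order:
152^1 ≡ 152
152^2 ≡ 121
152^3 = 152^2·152^1 ≡ 136
152^6 = 152^4·152^2 ≡ 77
152^9 = 152^8·152^1 ≡ 40
152^18 = 152^16·152^2 ≡ 133
152^27 = 152^16·152^8·152^2·152^1 ≡ 104
152^54 = 152^32·152^16·152^4·152^2 ≡ 58
152^81 = 152^64·152^16·152^1 ≡ 1  ← first divisor giving 1
The order is 81.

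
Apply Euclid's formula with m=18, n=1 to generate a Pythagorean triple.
(323, 36, 325)

Euclid's formula: a = m² - n², b = 2mn, c = m² + n²
m = 18, n = 1
a = 18² - 1² = 324 - 1 = 323
b = 2 × 18 × 1 = 36
c = 18² + 1² = 324 + 1 = 325
Verification: 323² + 36² = 104329 + 1296 = 105625 = 325² ✓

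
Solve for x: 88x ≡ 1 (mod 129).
22

gcd(88, 129) = 1, so the inverse exists.
Extended Euclidean algorithm on (129, 88):
129 = 1 × 88 + 41  ⟹  41 = (1)·129 + (-1)·88
88 = 2 × 41 + 6  ⟹  6 = (-2)·129 + (3)·88
41 = 6 × 6 + 5  ⟹  5 = (13)·129 + (-19)·88
6 = 1 × 5 + 1  ⟹  1 = (-15)·129 + (22)·88
So (22)·88 ≡ 1 (mod 129), i.e. 88^(-1) ≡ 22 (mod 129).
Check: 88 × 22 = 1936 ≡ 1 (mod 129)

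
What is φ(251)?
250

251 = 251
φ(n) = n × ∏(1 - 1/p) for each prime p dividing n
φ(251) = 251 × (1 - 1/251) = 250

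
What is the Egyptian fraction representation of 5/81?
1/17 + 1/345 + 1/158355

Greedy algorithm:
5/81: ceiling(81/5) = 17, use 1/17
4/1377: ceiling(1377/4) = 345, use 1/345
1/158355: ceiling(158355/1) = 158355, use 1/158355
Result: 5/81 = 1/17 + 1/345 + 1/158355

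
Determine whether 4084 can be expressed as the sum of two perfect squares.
22² + 60² (a=22, b=60)

Factorization: 4084 = 2^2 × 1021
By Fermat: n is sum of two squares iff every prime p ≡ 3 (mod 4) appears to even power.
All primes ≡ 3 (mod 4) appear to even power.
Search a = 0, 1, 2, … for 4084 - a² a perfect square: first hit at a = 22: 4084 - 484 = 3600 = 60².
4084 = 22² + 60² = 484 + 3600 ✓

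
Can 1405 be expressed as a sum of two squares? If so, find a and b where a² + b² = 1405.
6² + 37² (a=6, b=37)

Factorization: 1405 = 5 × 281
By Fermat: n is sum of two squares iff every prime p ≡ 3 (mod 4) appears to even power.
All primes ≡ 3 (mod 4) appear to even power.
Search a = 0, 1, 2, … for 1405 - a² a perfect square: first hit at a = 6: 1405 - 36 = 1369 = 37².
1405 = 6² + 37² = 36 + 1369 ✓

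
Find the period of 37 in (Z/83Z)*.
41

83 is prime, so ord(37) divides φ(83) = 82.
Divisors of 82: 1, 2, 41, 82.
Repeated squaring: 37^1 ≡ 37, 37^2 ≡ 41, 37^4 ≡ 21, 37^8 ≡ 26, 37^16 ≡ 12, 37^32 ≡ 61, 37^64 ≡ 69 (mod 83).
Test 37^d mod 83 for each divisor d in increasing order:
37^1 ≡ 37
37^2 ≡ 41
37^41 = 37^32·37^8·37^1 ≡ 1  ← first divisor giving 1
The order is 41.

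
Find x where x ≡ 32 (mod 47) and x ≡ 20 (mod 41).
1865

Using Chinese Remainder Theorem:
M = 47 × 41 = 1927
M1 = 41, M2 = 47
y1 = 41^(-1) mod 47 = 39
y2 = 47^(-1) mod 41 = 7
x = (32×41×39 + 20×47×7) mod 1927 = 1865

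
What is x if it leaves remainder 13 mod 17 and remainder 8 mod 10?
98

Using Chinese Remainder Theorem:
M = 17 × 10 = 170
M1 = 10, M2 = 17
y1 = 10^(-1) mod 17 = 12
y2 = 17^(-1) mod 10 = 3
x = (13×10×12 + 8×17×3) mod 170 = 98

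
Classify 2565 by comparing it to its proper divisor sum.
deficient

Proper divisors of 2565: sum = 1 + 3 + 5 + 9 + 15 + 19 + 27 + 45 + 57 + 95 + 135 + 171 + 285 + 513 + 855 = 2235
Since 2235 < 2565, 2565 is deficient.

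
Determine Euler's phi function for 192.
64

192 = 2^6 × 3
φ(n) = n × ∏(1 - 1/p) for each prime p dividing n
φ(192) = 192 × (1 - 1/2) × (1 - 1/3) = 64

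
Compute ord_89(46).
88

89 is prime, so ord(46) divides φ(89) = 88.
Divisors of 88: 1, 2, 4, 8, 11, 22, 44, 88.
Repeated squaring: 46^1 ≡ 46, 46^2 ≡ 69, 46^4 ≡ 44, 46^8 ≡ 67, 46^16 ≡ 39, 46^32 ≡ 8, 46^64 ≡ 64 (mod 89).
Test 46^d mod 89 for each divisor d in increasing order:
46^1 ≡ 46
46^2 ≡ 69
46^4 ≡ 44
46^8 ≡ 67
46^11 = 46^8·46^2·46^1 ≡ 37
46^22 = 46^16·46^4·46^2 ≡ 34
46^44 = 46^32·46^8·46^4 ≡ 88
46^88 = 46^64·46^16·46^8 ≡ 1  ← first divisor giving 1
The order is 88.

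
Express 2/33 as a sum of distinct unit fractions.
1/17 + 1/561

Greedy algorithm:
2/33: ceiling(33/2) = 17, use 1/17
1/561: ceiling(561/1) = 561, use 1/561
Result: 2/33 = 1/17 + 1/561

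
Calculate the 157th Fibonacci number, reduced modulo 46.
3

Matrix identity: Q^n = [[F_(n+1), F_n], [F_n, F_(n-1)]] with Q = [[1,1],[1,0]].
n = 157 = 10011101₂. Square-and-multiply, entries mod 46:
Q^1 = [[1,1],[1,0]]
Q^2 = (Q^1)² = [[2,1],[1,1]]
Q^4 = (Q^2)² = [[5,3],[3,2]]
Q^9 = (Q^4)²·Q = [[9,34],[34,21]]
Q^19 = (Q^9)²·Q = [[3,41],[41,8]]
Q^39 = (Q^19)²·Q = [[25,34],[34,37]]
Q^78 = (Q^39)² = [[33,38],[38,41]]
Q^157 = (Q^78)²·Q = [[9,3],[3,6]]
F_157 mod 46 = Q^157[0][1] = 3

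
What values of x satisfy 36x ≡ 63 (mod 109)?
x ≡ 29 (mod 109)

gcd(36, 109) = 1, which divides 63, so solutions exist.
Find 36^(-1) mod 109 by the extended Euclidean algorithm:
109 = 3 × 36 + 1  ⟹  1 = (1)·109 + (-3)·36
So (-3)·36 ≡ 1 (mod 109), i.e. 36^(-1) ≡ -3 ≡ 106 (mod 109).
x ≡ 106 × 63 = 6678 ≡ 29 (mod 109).
Check: 36 × 29 = 1044 ≡ 63 (mod 109).
Unique solution: x ≡ 29 (mod 109)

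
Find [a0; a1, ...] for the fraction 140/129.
[1; 11, 1, 2, 1, 2]

Euclidean algorithm steps:
140 = 1 × 129 + 11
129 = 11 × 11 + 8
11 = 1 × 8 + 3
8 = 2 × 3 + 2
3 = 1 × 2 + 1
2 = 2 × 1 + 0
Continued fraction: [1; 11, 1, 2, 1, 2]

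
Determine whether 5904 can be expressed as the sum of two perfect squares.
48² + 60² (a=48, b=60)

Factorization: 5904 = 2^4 × 3^2 × 41
By Fermat: n is sum of two squares iff every prime p ≡ 3 (mod 4) appears to even power.
All primes ≡ 3 (mod 4) appear to even power.
Search a = 0, 1, 2, … for 5904 - a² a perfect square: first hit at a = 48: 5904 - 2304 = 3600 = 60².
5904 = 48² + 60² = 2304 + 3600 ✓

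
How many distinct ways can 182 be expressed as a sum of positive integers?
819876908323

p(n) counts ways to write n as a sum of positive integers (order ignored).
Euler's pentagonal recurrence: p(k) = p(k-1) + p(k-2) - p(k-5) - p(k-7) + p(k-12) + p(k-15) - ... (offsets j(3j∓1)/2, signs ++--, p(0)=1, p(<0)=0).
DP table for k = 0..181: p(0)=1, p(1)=1, p(2)=2, p(3)=3, p(4)=5, p(5)=7, p(6)=11, p(7)=15, p(8)=22, p(9)=30, p(10)=42, p(11)=56, p(12)=77, p(13)=101, p(14)=135, p(15)=176, p(16)=231, p(17)=297, p(18)=385, p(19)=490, p(20)=627, p(21)=792, p(22)=1002, p(23)=1255, p(24)=1575, p(25)=1958, p(26)=2436, p(27)=3010, p(28)=3718, p(29)=4565, p(30)=5604, p(31)=6842, p(32)=8349, p(33)=10143, p(34)=12310, p(35)=14883, p(36)=17977, p(37)=21637, p(38)=26015, p(39)=31185, p(40)=37338, p(41)=44583, p(42)=53174, p(43)=63261, p(44)=75175, p(45)=89134, p(46)=105558, p(47)=124754, p(48)=147273, p(49)=173525, p(50)=204226, p(51)=239943, p(52)=281589, p(53)=329931, p(54)=386155, p(55)=451276, p(56)=526823, p(57)=614154, p(58)=715220, p(59)=831820, p(60)=966467, p(61)=1121505, p(62)=1300156, p(63)=1505499, p(64)=1741630, p(65)=2012558, p(66)=2323520, p(67)=2679689, p(68)=3087735, p(69)=3554345, p(70)=4087968, p(71)=4697205, p(72)=5392783, p(73)=6185689, p(74)=7089500, p(75)=8118264, p(76)=9289091, p(77)=10619863, p(78)=12132164, p(79)=13848650, p(80)=15796476, p(81)=18004327, p(82)=20506255, p(83)=23338469, p(84)=26543660, p(85)=30167357, p(86)=34262962, p(87)=38887673, p(88)=44108109, p(89)=49995925, p(90)=56634173, p(91)=64112359, p(92)=72533807, p(93)=82010177, p(94)=92669720, p(95)=104651419, p(96)=118114304, p(97)=133230930, p(98)=150198136, p(99)=169229875, p(100)=190569292, p(101)=214481126, p(102)=241265379, p(103)=271248950, p(104)=304801365, p(105)=342325709, p(106)=384276336, p(107)=431149389, p(108)=483502844, p(109)=541946240, p(110)=607163746, p(111)=679903203, p(112)=761002156, p(113)=851376628, p(114)=952050665, p(115)=1064144451, p(116)=1188908248, p(117)=1327710076, p(118)=1482074143, p(119)=1653668665, p(120)=1844349560, p(121)=2056148051, p(122)=2291320912, p(123)=2552338241, p(124)=2841940500, p(125)=3163127352, p(126)=3519222692, p(127)=3913864295, p(128)=4351078600, p(129)=4835271870, p(130)=5371315400, p(131)=5964539504, p(132)=6620830889, p(133)=7346629512, p(134)=8149040695, p(135)=9035836076, p(136)=10015581680, p(137)=11097645016, p(138)=12292341831, p(139)=13610949895, p(140)=15065878135, p(141)=16670689208, p(142)=18440293320, p(143)=20390982757, p(144)=22540654445, p(145)=24908858009, p(146)=27517052599, p(147)=30388671978, p(148)=33549419497, p(149)=37027355200, p(150)=40853235313, p(151)=45060624582, p(152)=49686288421, p(153)=54770336324, p(154)=60356673280, p(155)=66493182097, p(156)=73232243759, p(157)=80630964769, p(158)=88751778802, p(159)=97662728555, p(160)=107438159466, p(161)=118159068427, p(162)=129913904637, p(163)=142798995930, p(164)=156919475295, p(165)=172389800255, p(166)=189334822579, p(167)=207890420102, p(168)=228204732751, p(169)=250438925115, p(170)=274768617130, p(171)=301384802048, p(172)=330495499613, p(173)=362326859895, p(174)=397125074750, p(175)=435157697830, p(176)=476715857290, p(177)=522115831195, p(178)=571701605655, p(179)=625846753120, p(180)=684957390936, p(181)=749474411781.
Final step: p(182) = p(181) + p(180) - p(177) - p(175) + p(170) + p(167) - p(160) - p(156) + p(147) + p(142) - p(131) - p(125) + p(112) + p(105) - p(90) - p(82) + p(65) + p(56) - p(37) - p(27) + p(6)
= 749474411781 + 684957390936 - 522115831195 - 435157697830 + 274768617130 + 207890420102 - 107438159466 - 73232243759 + 30388671978 + 18440293320 - 5964539504 - 3163127352 + 761002156 + 342325709 - 56634173 - 20506255 + 2012558 + 526823 - 21637 - 3010 + 11
= 819876908323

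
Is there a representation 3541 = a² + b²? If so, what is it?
25² + 54² (a=25, b=54)

Factorization: 3541 = 3541
By Fermat: n is sum of two squares iff every prime p ≡ 3 (mod 4) appears to even power.
All primes ≡ 3 (mod 4) appear to even power.
Search a = 0, 1, 2, … for 3541 - a² a perfect square: first hit at a = 25: 3541 - 625 = 2916 = 54².
3541 = 25² + 54² = 625 + 2916 ✓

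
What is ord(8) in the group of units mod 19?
6

19 is prime, so ord(8) divides φ(19) = 18.
Divisors of 18: 1, 2, 3, 6, 9, 18.
Repeated squaring: 8^1 ≡ 8, 8^2 ≡ 7, 8^4 ≡ 11, 8^8 ≡ 7, 8^16 ≡ 11 (mod 19).
Test 8^d mod 19 for each divisor d in increasing order:
8^1 ≡ 8
8^2 ≡ 7
8^3 = 8^2·8^1 ≡ 18
8^6 = 8^4·8^2 ≡ 1  ← first divisor giving 1
The order is 6.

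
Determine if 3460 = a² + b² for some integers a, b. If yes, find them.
18² + 56² (a=18, b=56)

Factorization: 3460 = 2^2 × 5 × 173
By Fermat: n is sum of two squares iff every prime p ≡ 3 (mod 4) appears to even power.
All primes ≡ 3 (mod 4) appear to even power.
Search a = 0, 1, 2, … for 3460 - a² a perfect square: first hit at a = 18: 3460 - 324 = 3136 = 56².
3460 = 18² + 56² = 324 + 3136 ✓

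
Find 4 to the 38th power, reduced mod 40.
16

Repeated squaring. Binary of 38 = 100110.
4^1 ≡ 4 (mod 40); 4^2 ≡ 16 (mod 40); 4^4 ≡ 16 (mod 40); 4^8 ≡ 16 (mod 40); 4^16 ≡ 16 (mod 40); 4^32 ≡ 16 (mod 40)
4^38 = 4^2 × 4^4 × 4^32 ≡ 16 (mod 40)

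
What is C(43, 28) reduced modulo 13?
5

Using Lucas' theorem:
Write n=43 and k=28 in base 13:
n in base 13: [3, 4]
k in base 13: [2, 2]
C(43,28) mod 13 = ∏ C(n_i, k_i) mod 13
Digit binomials (mod 13): C(3,2) = 3; C(4,2) = 6
Product: 3 × 6 = 18 ≡ 5 (mod 13)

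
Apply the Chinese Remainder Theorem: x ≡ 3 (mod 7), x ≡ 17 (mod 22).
17

Using Chinese Remainder Theorem:
M = 7 × 22 = 154
M1 = 22, M2 = 7
y1 = 22^(-1) mod 7 = 1
y2 = 7^(-1) mod 22 = 19
x = (3×22×1 + 17×7×19) mod 154 = 17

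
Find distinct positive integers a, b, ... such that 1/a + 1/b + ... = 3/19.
1/7 + 1/67 + 1/8911

Greedy algorithm:
3/19: ceiling(19/3) = 7, use 1/7
2/133: ceiling(133/2) = 67, use 1/67
1/8911: ceiling(8911/1) = 8911, use 1/8911
Result: 3/19 = 1/7 + 1/67 + 1/8911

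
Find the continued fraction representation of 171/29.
[5; 1, 8, 1, 2]

Euclidean algorithm steps:
171 = 5 × 29 + 26
29 = 1 × 26 + 3
26 = 8 × 3 + 2
3 = 1 × 2 + 1
2 = 2 × 1 + 0
Continued fraction: [5; 1, 8, 1, 2]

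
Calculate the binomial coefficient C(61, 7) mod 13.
10

Using Lucas' theorem:
Write n=61 and k=7 in base 13:
n in base 13: [4, 9]
k in base 13: [0, 7]
C(61,7) mod 13 = ∏ C(n_i, k_i) mod 13
Digit binomials (mod 13): C(4,0) = 1; C(9,7) = 36 ≡ 10
Product: 1 × 10 = 10 ≡ 10 (mod 13)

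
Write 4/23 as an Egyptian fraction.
1/6 + 1/138

Greedy algorithm:
4/23: ceiling(23/4) = 6, use 1/6
1/138: ceiling(138/1) = 138, use 1/138
Result: 4/23 = 1/6 + 1/138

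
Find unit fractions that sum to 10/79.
1/8 + 1/632

Greedy algorithm:
10/79: ceiling(79/10) = 8, use 1/8
1/632: ceiling(632/1) = 632, use 1/632
Result: 10/79 = 1/8 + 1/632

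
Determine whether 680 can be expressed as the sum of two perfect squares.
2² + 26² (a=2, b=26)

Factorization: 680 = 2^3 × 5 × 17
By Fermat: n is sum of two squares iff every prime p ≡ 3 (mod 4) appears to even power.
All primes ≡ 3 (mod 4) appear to even power.
Search a = 0, 1, 2, … for 680 - a² a perfect square: first hit at a = 2: 680 - 4 = 676 = 26².
680 = 2² + 26² = 4 + 676 ✓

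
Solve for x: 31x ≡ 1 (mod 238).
215

gcd(31, 238) = 1, so the inverse exists.
Extended Euclidean algorithm on (238, 31):
238 = 7 × 31 + 21  ⟹  21 = (1)·238 + (-7)·31
31 = 1 × 21 + 10  ⟹  10 = (-1)·238 + (8)·31
21 = 2 × 10 + 1  ⟹  1 = (3)·238 + (-23)·31
So (-23)·31 ≡ 1 (mod 238), i.e. 31^(-1) ≡ -23 ≡ 215 (mod 238).
Check: 31 × 215 = 6665 ≡ 1 (mod 238)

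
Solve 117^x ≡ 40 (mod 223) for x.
37

Baby-step giant-step with step n = ⌈√223⌉ = 15.
Baby steps 117^j mod 223 (j:value) for j=0..14: 0:1, 1:117, 2:86, 3:27, 4:37, 5:92, 6:60, 7:107, 8:31, 9:59, 10:213, 11:168, 12:32, 13:176, 14:76.
Giant-step multiplier: 117^(-15) ≡ 117^(222-15) = 117^207 ≡ 215 (mod 223).
Giant steps γ_i = 40·215^i mod 223: γ_0=40, γ_1=126, γ_2=107 (in table at j=7).
x = i·n + j = 2·15 + 7 = 37.
Check: 117^37 ≡ 40 (mod 223).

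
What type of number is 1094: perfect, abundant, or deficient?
deficient

Proper divisors of 1094: sum = 1 + 2 + 547 = 550
Since 550 < 1094, 1094 is deficient.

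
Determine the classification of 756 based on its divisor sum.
abundant

Proper divisors of 756: sum = 1 + 2 + 3 + 4 + 6 + 7 + 9 + 12 + ... + 126 + 189 + 252 + 378 (23 divisors) = 1484
Since 1484 > 756, 756 is abundant.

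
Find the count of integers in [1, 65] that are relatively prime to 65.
48

65 = 5 × 13
φ(n) = n × ∏(1 - 1/p) for each prime p dividing n
φ(65) = 65 × (1 - 1/5) × (1 - 1/13) = 48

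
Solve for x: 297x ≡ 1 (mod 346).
233

gcd(297, 346) = 1, so the inverse exists.
Extended Euclidean algorithm on (346, 297):
346 = 1 × 297 + 49  ⟹  49 = (1)·346 + (-1)·297
297 = 6 × 49 + 3  ⟹  3 = (-6)·346 + (7)·297
49 = 16 × 3 + 1  ⟹  1 = (97)·346 + (-113)·297
So (-113)·297 ≡ 1 (mod 346), i.e. 297^(-1) ≡ -113 ≡ 233 (mod 346).
Check: 297 × 233 = 69201 ≡ 1 (mod 346)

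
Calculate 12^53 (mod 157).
144

Repeated squaring. Binary of 53 = 110101.
12^1 ≡ 12 (mod 157); 12^2 ≡ 144 (mod 157); 12^4 ≡ 12 (mod 157); 12^8 ≡ 144 (mod 157); 12^16 ≡ 12 (mod 157); 12^32 ≡ 144 (mod 157)
12^53 = 12^1 × 12^4 × 12^16 × 12^32 ≡ 144 (mod 157)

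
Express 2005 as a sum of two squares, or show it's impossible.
18² + 41² (a=18, b=41)

Factorization: 2005 = 5 × 401
By Fermat: n is sum of two squares iff every prime p ≡ 3 (mod 4) appears to even power.
All primes ≡ 3 (mod 4) appear to even power.
Search a = 0, 1, 2, … for 2005 - a² a perfect square: first hit at a = 18: 2005 - 324 = 1681 = 41².
2005 = 18² + 41² = 324 + 1681 ✓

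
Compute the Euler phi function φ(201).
132

201 = 3 × 67
φ(n) = n × ∏(1 - 1/p) for each prime p dividing n
φ(201) = 201 × (1 - 1/3) × (1 - 1/67) = 132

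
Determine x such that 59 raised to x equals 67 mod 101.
89

Baby-step giant-step with step n = ⌈√101⌉ = 11.
Baby steps 59^j mod 101 (j:value) for j=0..10: 0:1, 1:59, 2:47, 3:46, 4:88, 5:41, 6:96, 7:8, 8:68, 9:73, 10:65.
Giant-step multiplier: 59^(-11) ≡ 59^(100-11) = 59^89 ≡ 67 (mod 101).
Giant steps γ_i = 67·67^i mod 101: γ_0=67, γ_1=45, γ_2=86, γ_3=5, γ_4=32, γ_5=23, γ_6=26, γ_7=25, γ_8=59 (in table at j=1).
x = i·n + j = 8·11 + 1 = 89.
Check: 59^89 ≡ 67 (mod 101).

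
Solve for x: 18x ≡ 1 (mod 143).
8

gcd(18, 143) = 1, so the inverse exists.
Extended Euclidean algorithm on (143, 18):
143 = 7 × 18 + 17  ⟹  17 = (1)·143 + (-7)·18
18 = 1 × 17 + 1  ⟹  1 = (-1)·143 + (8)·18
So (8)·18 ≡ 1 (mod 143), i.e. 18^(-1) ≡ 8 (mod 143).
Check: 18 × 8 = 144 ≡ 1 (mod 143)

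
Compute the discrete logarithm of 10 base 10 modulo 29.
1

Baby-step giant-step with step n = ⌈√29⌉ = 6.
Baby steps 10^j mod 29 (j:value) for j=0..5: 0:1, 1:10, 2:13, 3:14, 4:24, 5:8.
h = 10 is already in the table at j=1, so x = 1.
Check: 10^1 ≡ 10 (mod 29).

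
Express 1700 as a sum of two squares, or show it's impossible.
10² + 40² (a=10, b=40)

Factorization: 1700 = 2^2 × 5^2 × 17
By Fermat: n is sum of two squares iff every prime p ≡ 3 (mod 4) appears to even power.
All primes ≡ 3 (mod 4) appear to even power.
Search a = 0, 1, 2, … for 1700 - a² a perfect square: first hit at a = 10: 1700 - 100 = 1600 = 40².
1700 = 10² + 40² = 100 + 1600 ✓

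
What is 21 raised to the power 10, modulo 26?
25

Repeated squaring. Binary of 10 = 1010.
21^1 ≡ 21 (mod 26); 21^2 ≡ 25 (mod 26); 21^4 ≡ 1 (mod 26); 21^8 ≡ 1 (mod 26)
21^10 = 21^2 × 21^8 ≡ 25 (mod 26)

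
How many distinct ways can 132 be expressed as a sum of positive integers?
6620830889

p(n) counts ways to write n as a sum of positive integers (order ignored).
Euler's pentagonal recurrence: p(k) = p(k-1) + p(k-2) - p(k-5) - p(k-7) + p(k-12) + p(k-15) - ... (offsets j(3j∓1)/2, signs ++--, p(0)=1, p(<0)=0).
DP table for k = 0..131: p(0)=1, p(1)=1, p(2)=2, p(3)=3, p(4)=5, p(5)=7, p(6)=11, p(7)=15, p(8)=22, p(9)=30, p(10)=42, p(11)=56, p(12)=77, p(13)=101, p(14)=135, p(15)=176, p(16)=231, p(17)=297, p(18)=385, p(19)=490, p(20)=627, p(21)=792, p(22)=1002, p(23)=1255, p(24)=1575, p(25)=1958, p(26)=2436, p(27)=3010, p(28)=3718, p(29)=4565, p(30)=5604, p(31)=6842, p(32)=8349, p(33)=10143, p(34)=12310, p(35)=14883, p(36)=17977, p(37)=21637, p(38)=26015, p(39)=31185, p(40)=37338, p(41)=44583, p(42)=53174, p(43)=63261, p(44)=75175, p(45)=89134, p(46)=105558, p(47)=124754, p(48)=147273, p(49)=173525, p(50)=204226, p(51)=239943, p(52)=281589, p(53)=329931, p(54)=386155, p(55)=451276, p(56)=526823, p(57)=614154, p(58)=715220, p(59)=831820, p(60)=966467, p(61)=1121505, p(62)=1300156, p(63)=1505499, p(64)=1741630, p(65)=2012558, p(66)=2323520, p(67)=2679689, p(68)=3087735, p(69)=3554345, p(70)=4087968, p(71)=4697205, p(72)=5392783, p(73)=6185689, p(74)=7089500, p(75)=8118264, p(76)=9289091, p(77)=10619863, p(78)=12132164, p(79)=13848650, p(80)=15796476, p(81)=18004327, p(82)=20506255, p(83)=23338469, p(84)=26543660, p(85)=30167357, p(86)=34262962, p(87)=38887673, p(88)=44108109, p(89)=49995925, p(90)=56634173, p(91)=64112359, p(92)=72533807, p(93)=82010177, p(94)=92669720, p(95)=104651419, p(96)=118114304, p(97)=133230930, p(98)=150198136, p(99)=169229875, p(100)=190569292, p(101)=214481126, p(102)=241265379, p(103)=271248950, p(104)=304801365, p(105)=342325709, p(106)=384276336, p(107)=431149389, p(108)=483502844, p(109)=541946240, p(110)=607163746, p(111)=679903203, p(112)=761002156, p(113)=851376628, p(114)=952050665, p(115)=1064144451, p(116)=1188908248, p(117)=1327710076, p(118)=1482074143, p(119)=1653668665, p(120)=1844349560, p(121)=2056148051, p(122)=2291320912, p(123)=2552338241, p(124)=2841940500, p(125)=3163127352, p(126)=3519222692, p(127)=3913864295, p(128)=4351078600, p(129)=4835271870, p(130)=5371315400, p(131)=5964539504.
Final step: p(132) = p(131) + p(130) - p(127) - p(125) + p(120) + p(117) - p(110) - p(106) + p(97) + p(92) - p(81) - p(75) + p(62) + p(55) - p(40) - p(32) + p(15) + p(6)
= 5964539504 + 5371315400 - 3913864295 - 3163127352 + 1844349560 + 1327710076 - 607163746 - 384276336 + 133230930 + 72533807 - 18004327 - 8118264 + 1300156 + 451276 - 37338 - 8349 + 176 + 11
= 6620830889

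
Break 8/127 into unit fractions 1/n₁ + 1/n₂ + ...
1/16 + 1/2032

Greedy algorithm:
8/127: ceiling(127/8) = 16, use 1/16
1/2032: ceiling(2032/1) = 2032, use 1/2032
Result: 8/127 = 1/16 + 1/2032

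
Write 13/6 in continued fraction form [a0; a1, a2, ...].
[2; 6]

Euclidean algorithm steps:
13 = 2 × 6 + 1
6 = 6 × 1 + 0
Continued fraction: [2; 6]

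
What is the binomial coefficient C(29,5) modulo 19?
5

Using Lucas' theorem:
Write n=29 and k=5 in base 19:
n in base 19: [1, 10]
k in base 19: [0, 5]
C(29,5) mod 19 = ∏ C(n_i, k_i) mod 19
Digit binomials (mod 19): C(1,0) = 1; C(10,5) = 252 ≡ 5
Product: 1 × 5 = 5 ≡ 5 (mod 19)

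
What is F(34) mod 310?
127

Matrix identity: Q^n = [[F_(n+1), F_n], [F_n, F_(n-1)]] with Q = [[1,1],[1,0]].
n = 34 = 100010₂. Square-and-multiply, entries mod 310:
Q^1 = [[1,1],[1,0]]
Q^2 = (Q^1)² = [[2,1],[1,1]]
Q^4 = (Q^2)² = [[5,3],[3,2]]
Q^8 = (Q^4)² = [[34,21],[21,13]]
Q^17 = (Q^8)²·Q = [[104,47],[47,57]]
Q^34 = (Q^17)² = [[5,127],[127,188]]
F_34 mod 310 = Q^34[0][1] = 127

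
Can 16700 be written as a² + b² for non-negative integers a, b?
Not possible

Factorization: 16700 = 2^2 × 5^2 × 167
By Fermat: n is sum of two squares iff every prime p ≡ 3 (mod 4) appears to even power.
Prime(s) ≡ 3 (mod 4) with odd exponent: [(167, 1)]
Therefore 16700 cannot be expressed as a² + b².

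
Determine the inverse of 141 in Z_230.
31

gcd(141, 230) = 1, so the inverse exists.
Extended Euclidean algorithm on (230, 141):
230 = 1 × 141 + 89  ⟹  89 = (1)·230 + (-1)·141
141 = 1 × 89 + 52  ⟹  52 = (-1)·230 + (2)·141
89 = 1 × 52 + 37  ⟹  37 = (2)·230 + (-3)·141
52 = 1 × 37 + 15  ⟹  15 = (-3)·230 + (5)·141
37 = 2 × 15 + 7  ⟹  7 = (8)·230 + (-13)·141
15 = 2 × 7 + 1  ⟹  1 = (-19)·230 + (31)·141
So (31)·141 ≡ 1 (mod 230), i.e. 141^(-1) ≡ 31 (mod 230).
Check: 141 × 31 = 4371 ≡ 1 (mod 230)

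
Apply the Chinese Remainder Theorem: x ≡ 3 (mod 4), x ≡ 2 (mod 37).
39

Using Chinese Remainder Theorem:
M = 4 × 37 = 148
M1 = 37, M2 = 4
y1 = 37^(-1) mod 4 = 1
y2 = 4^(-1) mod 37 = 28
x = (3×37×1 + 2×4×28) mod 148 = 39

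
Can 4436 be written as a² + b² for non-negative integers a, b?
44² + 50² (a=44, b=50)

Factorization: 4436 = 2^2 × 1109
By Fermat: n is sum of two squares iff every prime p ≡ 3 (mod 4) appears to even power.
All primes ≡ 3 (mod 4) appear to even power.
Search a = 0, 1, 2, … for 4436 - a² a perfect square: first hit at a = 44: 4436 - 1936 = 2500 = 50².
4436 = 44² + 50² = 1936 + 2500 ✓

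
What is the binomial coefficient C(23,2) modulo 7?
1

Using Lucas' theorem:
Write n=23 and k=2 in base 7:
n in base 7: [3, 2]
k in base 7: [0, 2]
C(23,2) mod 7 = ∏ C(n_i, k_i) mod 7
Digit binomials (mod 7): C(3,0) = 1; C(2,2) = 1
Product: 1 × 1 = 1 ≡ 1 (mod 7)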